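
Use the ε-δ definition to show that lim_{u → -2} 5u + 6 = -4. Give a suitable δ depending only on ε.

δ = ε/5

Fix ε > 0. We need δ > 0 so that 0 < |u + 2| < δ implies |(5u + 6) + 4| < ε.
Since (5u + 6) + 4 = 5(u + 2), we have |(5u + 6) + 4| = 5|u + 2|.
So 5|u + 2| < ε exactly when |u + 2| < ε/5.
Choosing δ = ε/5 gives |(5u + 6) + 4| = 5|u + 2| < ε whenever |u + 2| < δ.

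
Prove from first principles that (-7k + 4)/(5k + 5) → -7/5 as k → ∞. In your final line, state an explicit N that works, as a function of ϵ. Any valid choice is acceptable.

Let ϵ > 0 be given. For k ≥ 1, |(-7k + 4)/(5k + 5) + 7/5| = |55|/(5(5k + 5)) = 55/(5(5k + 5)).
Since 5k + 5 ≥ 5k for k ≥ 1, this is ≤ 55/(5·5k) = (11/5)/k.
So |(-7k + 4)/(5k + 5) + 7/5| < ϵ whenever k > (11/5)/ϵ.
Take N = (11/5)/ϵ. If k > N then |(-7k + 4)/(5k + 5) + 7/5| ≤ (11/5)/k < ϵ.

N = (11/5)/ϵ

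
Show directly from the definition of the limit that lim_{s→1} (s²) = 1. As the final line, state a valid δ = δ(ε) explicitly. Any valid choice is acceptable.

δ = min(1, ε/3)

Suppose ε > 0. We seek δ > 0 with 0 < |s − 1| < δ ⇒ |s² − 1| < ε.
Factor: s² − 1 = (s − 1)(s + 1), so |s² − 1| = |s − 1|·|s + 1|.
Impose δ ≤ 1 so that |s| < 2; then |s + 1| ≤ 3.
Hence |s² − 1| ≤ 3|s − 1|, which is < ε once |s − 1| < ε/3.
Take δ = min(1, ε/3). If 0 < |s − 1| < δ then both bounds hold and |s² − 1| ≤ 3|s − 1| < 3·(ε/3) = ε.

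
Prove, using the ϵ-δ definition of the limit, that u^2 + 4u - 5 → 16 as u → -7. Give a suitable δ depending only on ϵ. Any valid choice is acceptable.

Fix ϵ > 0. We want δ > 0 such that 0 < |u + 7| < δ implies |(u^2 + 4u - 5) − 16| < ϵ.
(u^2 + 4u - 5) − 16 = u^2 + 4u - 21 = (u + 7)(u - 3).
So |(u^2 + 4u - 5) − 16| = |u + 7|·|u - 3|.
Assume first that |u + 7| < 1, so |u| < 8. Then |u - 3| ≤ 8 + 3 = 11.
Hence |(u^2 + 4u - 5) − 16| ≤ 11|u + 7| < ϵ provided |u + 7| < ϵ/11.
Choosing δ = min(1, ϵ/11) ensures both conditions, hence |(u^2 + 4u - 5) − 16| < ϵ.

δ = min(1, ϵ/11)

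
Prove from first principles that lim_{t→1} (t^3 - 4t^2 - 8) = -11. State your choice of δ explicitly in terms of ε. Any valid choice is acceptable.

Suppose ε > 0. We want δ > 0 such that 0 < |t − 1| < δ implies |(t^3 - 4t^2 - 8) + 11| < ε.
(t^3 - 4t^2 - 8) + 11 = t^3 - 4t^2 + 3 = (t − 1)(t^2 - 3t - 3).
So |(t^3 - 4t^2 - 8) + 11| = |t − 1|·|t^2 - 3t - 3|.
Assume first that |t − 1| < 2, so |t| < 3. Then |t^2 - 3t - 3| ≤ 3^2 + 3·3 + 3 = 21.
Hence |(t^3 - 4t^2 - 8) + 11| ≤ 21|t − 1| < ε provided |t − 1| < ε/21.
Choosing δ = min(2, ε/21) ensures both conditions, hence |(t^3 - 4t^2 - 8) + 11| < ε.

δ = min(2, ε/21)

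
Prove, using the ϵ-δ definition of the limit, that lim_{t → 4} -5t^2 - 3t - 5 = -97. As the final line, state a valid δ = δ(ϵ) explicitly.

δ = min(1, ϵ/48)

Suppose ϵ > 0. We want δ > 0 such that 0 < |t − 4| < δ implies |(-5t^2 - 3t - 5) + 97| < ϵ.
(-5t^2 - 3t - 5) + 97 = -5t^2 - 3t + 92 = (t − 4)(-5t - 23).
So |(-5t^2 - 3t - 5) + 97| = |t − 4|·|-5t - 23|.
Assume first that |t − 4| < 1, so |t| < 5. Then |-5t - 23| ≤ 5·5 + 23 = 48.
Hence |(-5t^2 - 3t - 5) + 97| ≤ 48|t − 4| < ϵ provided |t − 4| < ϵ/48.
Choosing δ = min(1, ϵ/48) ensures both conditions, hence |(-5t^2 - 3t - 5) + 97| < ϵ.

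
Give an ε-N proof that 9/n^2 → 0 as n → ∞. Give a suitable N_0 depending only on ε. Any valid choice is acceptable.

N_0 = (9/ε)^{1/2}

Let ε > 0. For n ≥ 1, |9/n^2 − 0| = 9/n^2.
9/n^2 < ε ⇔ n^2 > 9/ε ⇔ n > (9/ε)^{1/2}.
Take N_0 = (9/ε)^{1/2}. Then n > N_0 implies 9/n^2 < ε.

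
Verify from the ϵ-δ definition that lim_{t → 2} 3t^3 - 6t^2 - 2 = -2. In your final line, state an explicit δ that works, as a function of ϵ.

Let ϵ > 0 be given. We want δ > 0 such that 0 < |t − 2| < δ implies |(3t^3 - 6t^2 - 2) + 2| < ϵ.
(3t^3 - 6t^2 - 2) + 2 = 3t^3 - 6t^2 = (t − 2)(3t^2).
So |(3t^3 - 6t^2 - 2) + 2| = |t − 2|·|3t^2|.
Require δ ≤ 1. Then |t − 2| < 1 gives |t| < 3, and by the triangle inequality |3t^2| ≤ 3·3^2 = 27.
Hence |(3t^3 - 6t^2 - 2) + 2| ≤ 27|t − 2| < ϵ provided |t − 2| < ϵ/27.
Take δ = min(1, ϵ/27). Then 0 < |t − 2| < δ gives both |t − 2| < 1 and |t − 2| < ϵ/27, so |(3t^3 - 6t^2 - 2) + 2| < ϵ.

δ = min(1, ϵ/27)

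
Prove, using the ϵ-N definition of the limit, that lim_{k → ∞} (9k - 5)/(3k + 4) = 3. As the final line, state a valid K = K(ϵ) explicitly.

Fix ϵ > 0. For k ≥ 1, |(9k - 5)/(3k + 4) − 3| = |-51|/(3(3k + 4)) = 51/(3(3k + 4)).
Since 3k + 4 ≥ 3k for k ≥ 1, this is ≤ 51/(3·3k) = (17/3)/k.
So |(9k - 5)/(3k + 4) − 3| < ϵ whenever k > (17/3)/ϵ.
Take K = (17/3)/ϵ. If k > K then |(9k - 5)/(3k + 4) − 3| ≤ (17/3)/k < ϵ.

K = (17/3)/ϵ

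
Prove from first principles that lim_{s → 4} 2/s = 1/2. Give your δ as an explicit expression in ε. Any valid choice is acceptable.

Suppose ε > 0. We seek δ > 0 such that 0 < |s − 4| < δ implies |2/s − (1/2)| < ε.
|2/s − (1/2)| = 2·|4 − s|/(4·|s|) = 2|s − 4|/(4|s|).
Require δ ≤ 2 so that |s| > 4 − 2 = 2, hence 4|s| > 8.
Then |2/s − (1/2)| < 2|s − 4|/8, which is < ε when |s − 4| < 4ε.
Take δ = min(2, 4ε). Then 0 < |s − 4| < δ gives both |s − 4| < 2 and |s − 4| < 4ε, so |2/s − (1/2)| < ε.

δ = min(2, 4ε)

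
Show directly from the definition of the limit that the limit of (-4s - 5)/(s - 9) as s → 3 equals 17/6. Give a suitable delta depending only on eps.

delta = min(3, (18/41)eps)

Let eps > 0 be given. We want delta > 0 with 0 < |s − 3| < delta ⇒ |(-4s - 5)/(s - 9) − (17/6)| < eps.
Combining over a common denominator, (-4s - 5)/(s - 9) − (17/6) = [(-4s - 5)·(-6) − (-17)·(s - 9)] / [(-6)·(s - 9)] = 41(s − 3) / ((-6)(s - 9)).
So |(-4s - 5)/(s - 9) − (17/6)| = 41|s − 3| / (6·|s − 9|).
Require delta ≤ 3, so |s − 9| ≥ |-6| − |s − 3| > 6 − 3 = 3.
Hence |(-4s - 5)/(s - 9) − (17/6)| < 41|s − 3|/(6·3) = (41/18)|s − 3|, which is < eps once |s − 3| < (18/41)eps.
Take delta = min(3, (18/41)eps). Then 0 < |s − 3| < delta forces both bounds, so |(-4s - 5)/(s - 9) − (17/6)| < eps.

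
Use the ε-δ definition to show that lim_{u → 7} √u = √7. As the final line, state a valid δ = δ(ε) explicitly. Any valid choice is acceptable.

Let ε > 0. We want δ > 0 such that 0 < |u − 7| < δ implies |√u − √7| < ε.
Multiplying by the conjugate, |√u − √7| = |u − 7|/(√u + √7).
Restrict δ ≤ 7 so that |u − 7| < 7 forces u > 0, and then √u + √7 > √7.
Hence |√u − √7| < |u − 7|/√7, which is < ε once |u − 7| < √7·ε.
Take δ = min(7, √7·ε). If 0 < |u − 7| < δ then u > 0 and |√u − √7| < |u − 7|/√7 < ε.

δ = min(7, √7·ε)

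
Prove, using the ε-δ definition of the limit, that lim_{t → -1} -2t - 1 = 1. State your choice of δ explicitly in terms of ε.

δ = ε/2

Fix ε > 0. We need δ > 0 so that 0 < |t + 1| < δ implies |(-2t - 1) − 1| < ε.
|(-2t - 1) − 1| = |-2t - 2| = 2|t + 1|.
Thus it suffices that |t + 1| < ε/2.
Take δ = ε/2. If 0 < |t + 1| < δ then |(-2t - 1) − 1| = 2|t + 1| < 2·(ε/2) = ε.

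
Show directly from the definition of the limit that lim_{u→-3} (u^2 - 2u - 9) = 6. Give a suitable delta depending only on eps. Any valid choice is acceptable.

Let eps > 0 be given. We want delta > 0 such that 0 < |u + 3| < delta implies |(u^2 - 2u - 9) − 6| < eps.
(u^2 - 2u - 9) − 6 = u^2 - 2u - 15 = (u + 3)(u - 5).
So |(u^2 - 2u - 9) − 6| = |u + 3|·|u - 5|.
Require delta ≤ 2. Then |u + 3| < 2 gives |u| < 5, and by the triangle inequality |u - 5| ≤ 5 + 5 = 10.
Hence |(u^2 - 2u - 9) − 6| ≤ 10|u + 3| < eps provided |u + 3| < eps/10.
Choosing delta = min(2, eps/10) ensures both conditions, hence |(u^2 - 2u - 9) − 6| < eps.

delta = min(2, eps/10)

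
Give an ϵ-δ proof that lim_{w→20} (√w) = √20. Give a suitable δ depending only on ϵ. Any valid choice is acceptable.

δ = min(20, √20·ϵ)

Let ϵ > 0. We want δ > 0 such that 0 < |w − 20| < δ implies |√w − √20| < ϵ.
Multiplying by the conjugate, |√w − √20| = |w − 20|/(√w + √20).
Restrict δ ≤ 20 so that |w − 20| < 20 forces w > 0, and then √w + √20 > √20.
Hence |√w − √20| < |w − 20|/√20, which is < ϵ once |w − 20| < √20·ϵ.
Take δ = min(20, √20·ϵ). If 0 < |w − 20| < δ then w > 0 and |√w − √20| < |w − 20|/√20 < ϵ.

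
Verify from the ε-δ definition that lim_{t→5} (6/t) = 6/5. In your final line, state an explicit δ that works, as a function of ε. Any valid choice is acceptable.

Let ε > 0 be given. We seek δ > 0 such that 0 < |t − 5| < δ implies |6/t − (6/5)| < ε.
|6/t − (6/5)| = 6·|5 − t|/(5·|t|) = 6|t − 5|/(5|t|).
Require δ ≤ 5/2 so that |t| > 5 − 5/2 = 5/2, hence 5|t| > 25/2.
Then |6/t − (6/5)| < 6|t − 5|/(25/2), which is < ε when |t − 5| < (25/12)ε.
Take δ = min(5/2, (25/12)ε). Then 0 < |t − 5| < δ gives both |t − 5| < 5/2 and |t − 5| < (25/12)ε, so |6/t − (6/5)| < ε.

δ = min(5/2, (25/12)ε)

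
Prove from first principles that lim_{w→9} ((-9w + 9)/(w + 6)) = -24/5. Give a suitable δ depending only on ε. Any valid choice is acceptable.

δ = min(15/2, (25/14)ε)

Let ε > 0 be given. We want δ > 0 with 0 < |w − 9| < δ ⇒ |(-9w + 9)/(w + 6) + 24/5| < ε.
Combining over a common denominator, (-9w + 9)/(w + 6) + 24/5 = [(-9w + 9)·15 − (-72)·(w + 6)] / [15·(w + 6)] = -63(w − 9) / (15(w + 6)).
So |(-9w + 9)/(w + 6) + 24/5| = 63|w − 9| / (15·|w + 6|).
Require δ ≤ 15/2, so |w + 6| ≥ |15| − |w − 9| > 15 − 15/2 = 15/2.
Hence |(-9w + 9)/(w + 6) + 24/5| < 63|w − 9|/(15·(15/2)) = (14/25)|w − 9|, which is < ε once |w − 9| < (25/14)ε.
Take δ = min(15/2, (25/14)ε). Then 0 < |w − 9| < δ forces both bounds, so |(-9w + 9)/(w + 6) + 24/5| < ε.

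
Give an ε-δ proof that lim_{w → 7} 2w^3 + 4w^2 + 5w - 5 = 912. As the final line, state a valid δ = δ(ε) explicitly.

Fix ε > 0. We want δ > 0 such that 0 < |w − 7| < δ implies |(2w^3 + 4w^2 + 5w - 5) − 912| < ε.
(2w^3 + 4w^2 + 5w - 5) − 912 = 2w^3 + 4w^2 + 5w - 917 = (w − 7)(2w^2 + 18w + 131).
So |(2w^3 + 4w^2 + 5w - 5) − 912| = |w − 7|·|2w^2 + 18w + 131|.
Assume first that |w − 7| < 1, so |w| < 8. Then |2w^2 + 18w + 131| ≤ 2·8^2 + 18·8 + 131 = 403.
Hence |(2w^3 + 4w^2 + 5w - 5) − 912| ≤ 403|w − 7| < ε provided |w − 7| < ε/403.
Take δ = min(1, ε/403). Then 0 < |w − 7| < δ gives both |w − 7| < 1 and |w − 7| < ε/403, so |(2w^3 + 4w^2 + 5w - 5) − 912| < ε.

δ = min(1, ε/403)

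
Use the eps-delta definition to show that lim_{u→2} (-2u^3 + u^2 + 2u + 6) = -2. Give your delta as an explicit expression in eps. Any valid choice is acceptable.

Let eps > 0. We want delta > 0 such that 0 < |u − 2| < delta implies |(-2u^3 + u^2 + 2u + 6) + 2| < eps.
(-2u^3 + u^2 + 2u + 6) + 2 = -2u^3 + u^2 + 2u + 8 = (u − 2)(-2u^2 - 3u - 4).
So |(-2u^3 + u^2 + 2u + 6) + 2| = |u − 2|·|-2u^2 - 3u - 4|.
Require delta ≤ 1. Then |u − 2| < 1 gives |u| < 3, and by the triangle inequality |-2u^2 - 3u - 4| ≤ 2·3^2 + 3·3 + 4 = 31.
Hence |(-2u^3 + u^2 + 2u + 6) + 2| ≤ 31|u − 2| < eps provided |u − 2| < eps/31.
Take delta = min(1, eps/31). Then 0 < |u − 2| < delta gives both |u − 2| < 1 and |u − 2| < eps/31, so |(-2u^3 + u^2 + 2u + 6) + 2| < eps.

delta = min(1, eps/31)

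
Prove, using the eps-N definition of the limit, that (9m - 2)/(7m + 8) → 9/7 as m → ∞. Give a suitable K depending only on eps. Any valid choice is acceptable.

Suppose eps > 0. For m ≥ 1, |(9m - 2)/(7m + 8) − (9/7)| = |-86|/(7(7m + 8)) = 86/(7(7m + 8)).
Since 7m + 8 ≥ 7m for m ≥ 1, this is ≤ 86/(7·7m) = (86/49)/m.
So |(9m - 2)/(7m + 8) − (9/7)| < eps whenever m > (86/49)/eps.
Take K = (86/49)/eps. If m > K then |(9m - 2)/(7m + 8) − (9/7)| ≤ (86/49)/m < eps.

K = (86/49)/eps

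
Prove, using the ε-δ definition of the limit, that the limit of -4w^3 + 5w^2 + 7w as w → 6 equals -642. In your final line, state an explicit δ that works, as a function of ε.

Let ε > 0 be given. We want δ > 0 such that 0 < |w − 6| < δ implies |(-4w^3 + 5w^2 + 7w) + 642| < ε.
(-4w^3 + 5w^2 + 7w) + 642 = -4w^3 + 5w^2 + 7w + 642 = (w − 6)(-4w^2 - 19w - 107).
So |(-4w^3 + 5w^2 + 7w) + 642| = |w − 6|·|-4w^2 - 19w - 107|.
Require δ ≤ 1. Then |w − 6| < 1 gives |w| < 7, and by the triangle inequality |-4w^2 - 19w - 107| ≤ 4·7^2 + 19·7 + 107 = 436.
Hence |(-4w^3 + 5w^2 + 7w) + 642| ≤ 436|w − 6| < ε provided |w − 6| < ε/436.
Take δ = min(1, ε/436). Then 0 < |w − 6| < δ gives both |w − 6| < 1 and |w − 6| < ε/436, so |(-4w^3 + 5w^2 + 7w) + 642| < ε.

δ = min(1, ε/436)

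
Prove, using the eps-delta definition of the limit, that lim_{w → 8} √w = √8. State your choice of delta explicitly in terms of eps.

delta = min(8, √8·eps)

Suppose eps > 0. We want delta > 0 such that 0 < |w − 8| < delta implies |√w − √8| < eps.
Multiplying by the conjugate, |√w − √8| = |w − 8|/(√w + √8).
Restrict delta ≤ 8 so that |w − 8| < 8 forces w > 0, and then √w + √8 > √8.
Hence |√w − √8| < |w − 8|/√8, which is < eps once |w − 8| < √8·eps.
Take delta = min(8, √8·eps). If 0 < |w − 8| < delta then w > 0 and |√w − √8| < |w − 8|/√8 < eps.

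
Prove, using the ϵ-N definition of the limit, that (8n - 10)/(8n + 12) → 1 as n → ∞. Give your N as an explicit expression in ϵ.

Let ϵ > 0 be given. For n ≥ 1, |(8n - 10)/(8n + 12) − 1| = |-176|/(8(8n + 12)) = 176/(8(8n + 12)).
Since 8n + 12 ≥ 8n for n ≥ 1, this is ≤ 176/(8·8n) = (11/4)/n.
So |(8n - 10)/(8n + 12) − 1| < ϵ whenever n > (11/4)/ϵ.
Take N = (11/4)/ϵ. If n > N then |(8n - 10)/(8n + 12) − 1| ≤ (11/4)/n < ϵ.

N = (11/4)/ϵ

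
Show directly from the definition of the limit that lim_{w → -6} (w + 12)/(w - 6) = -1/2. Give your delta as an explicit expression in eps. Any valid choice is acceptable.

Fix eps > 0. We want delta > 0 with 0 < |w + 6| < delta ⇒ |(w + 12)/(w - 6) + 1/2| < eps.
Combining over a common denominator, (w + 12)/(w - 6) + 1/2 = [(w + 12)·(-12) − 6·(w - 6)] / [(-12)·(w - 6)] = -18(w + 6) / ((-12)(w - 6)).
So |(w + 12)/(w - 6) + 1/2| = 18|w + 6| / (12·|w − 6|).
Restrict delta ≤ 6. Then |w + 6| < 6 gives |w − 6| = |(w + 6) + (-12)| ≥ 12 − 6 = 6.
Hence |(w + 12)/(w - 6) + 1/2| < 18|w + 6|/(12·6) = (1/4)|w + 6|, which is < eps once |w + 6| < 4eps.
Take delta = min(6, 4eps). Then 0 < |w + 6| < delta forces both bounds, so |(w + 12)/(w - 6) + 1/2| < eps.

delta = min(6, 4eps)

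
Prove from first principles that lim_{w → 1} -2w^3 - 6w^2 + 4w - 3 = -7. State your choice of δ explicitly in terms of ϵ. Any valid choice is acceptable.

Fix ϵ > 0. We want δ > 0 such that 0 < |w − 1| < δ implies |(-2w^3 - 6w^2 + 4w - 3) + 7| < ϵ.
(-2w^3 - 6w^2 + 4w - 3) + 7 = -2w^3 - 6w^2 + 4w + 4 = (w − 1)(-2w^2 - 8w - 4).
So |(-2w^3 - 6w^2 + 4w - 3) + 7| = |w − 1|·|-2w^2 - 8w - 4|.
Assume first that |w − 1| < 1, so |w| < 2. Then |-2w^2 - 8w - 4| ≤ 2·2^2 + 8·2 + 4 = 28.
Hence |(-2w^3 - 6w^2 + 4w - 3) + 7| ≤ 28|w − 1| < ϵ provided |w − 1| < ϵ/28.
Choosing δ = min(1, ϵ/28) ensures both conditions, hence |(-2w^3 - 6w^2 + 4w - 3) + 7| < ϵ.

δ = min(1, ϵ/28)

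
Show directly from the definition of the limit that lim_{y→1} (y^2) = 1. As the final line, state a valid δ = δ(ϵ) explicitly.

Suppose ϵ > 0. We seek δ > 0 with 0 < |y − 1| < δ ⇒ |y^2 − 1| < ϵ.
Factor: y^2 − 1 = (y − 1)(y + 1), so |y^2 − 1| = |y − 1|·|y + 1|.
Restrict δ ≤ 1. Then |y − 1| < 1 gives |y| < 2, so by the triangle inequality |y + 1| ≤ 2 + 1 = 3.
Hence |y^2 − 1| ≤ 3|y − 1|, which is < ϵ once |y − 1| < ϵ/3.
Take δ = min(1, ϵ/3). If 0 < |y − 1| < δ then both bounds hold and |y^2 − 1| ≤ 3|y − 1| < 3·(ϵ/3) = ϵ.

δ = min(1, ϵ/3)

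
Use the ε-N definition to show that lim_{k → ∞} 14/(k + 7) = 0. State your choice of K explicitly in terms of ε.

K = 14/ε

Suppose ε > 0. For k ≥ 1, |14/(k + 7) − 0| = 14/(k + 7) ≤ 14/k.
We need 14/k < ε, i.e. k > 14/ε.
Take K = 14/ε. If k > K then |14/(k + 7)| ≤ 14/k < ε.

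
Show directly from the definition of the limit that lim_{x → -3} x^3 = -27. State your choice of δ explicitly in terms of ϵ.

δ = min(1, ϵ/37)

Fix ϵ > 0. We seek δ > 0 with 0 < |x + 3| < δ ⇒ |x^3 + 27| < ϵ.
Factor: x^3 + 27 = (x + 3)(x^2 - 3x + 9), so |x^3 + 27| = |x + 3|·|x^2 - 3x + 9|.
Restrict δ ≤ 1. Then |x + 3| < 1 gives |x| < 4, so by the triangle inequality |x^2 - 3x + 9| ≤ 4^2 + 3·4 + 9 = 37.
Hence |x^3 + 27| ≤ 37|x + 3|, which is < ϵ once |x + 3| < ϵ/37.
Take δ = min(1, ϵ/37). If 0 < |x + 3| < δ then both bounds hold and |x^3 + 27| ≤ 37|x + 3| < 37·(ϵ/37) = ϵ.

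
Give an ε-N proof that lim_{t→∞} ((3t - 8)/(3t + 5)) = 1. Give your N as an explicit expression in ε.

N = (13/3)/ε

Let ε > 0. We seek N > 0 such that t > N implies |(3t - 8)/(3t + 5) − 1| < ε.
(3t - 8)/(3t + 5) − 1 = (3(3t - 8) − 3(3t + 5)) / (3(3t + 5)) = -39/(3(3t + 5)).
For t > 0 we have 3t + 5 > 3t, so |(3t - 8)/(3t + 5) − 1| = 39/(3(3t + 5)) < 39/(3·3t) = (13/3)/t.
Thus |(3t - 8)/(3t + 5) − 1| < ε whenever t > (13/3)/ε.
Take N = (13/3)/ε. If t > N then |(3t - 8)/(3t + 5) − 1| < (13/3)/t < ε.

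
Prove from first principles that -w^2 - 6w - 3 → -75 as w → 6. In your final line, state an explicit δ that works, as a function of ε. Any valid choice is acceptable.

δ = min(1, ε/19)

Suppose ε > 0. We want δ > 0 such that 0 < |w − 6| < δ implies |(-w^2 - 6w - 3) + 75| < ε.
(-w^2 - 6w - 3) + 75 = -w^2 - 6w + 72 = (w − 6)(-w - 12).
So |(-w^2 - 6w - 3) + 75| = |w − 6|·|-w - 12|.
Require δ ≤ 1. Then |w − 6| < 1 gives |w| < 7, and by the triangle inequality |-w - 12| ≤ 7 + 12 = 19.
Hence |(-w^2 - 6w - 3) + 75| ≤ 19|w − 6| < ε provided |w − 6| < ε/19.
Take δ = min(1, ε/19). Then 0 < |w − 6| < δ gives both |w − 6| < 1 and |w − 6| < ε/19, so |(-w^2 - 6w - 3) + 75| < ε.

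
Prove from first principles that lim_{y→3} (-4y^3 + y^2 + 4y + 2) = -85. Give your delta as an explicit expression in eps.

delta = min(2, eps/184)

Let eps > 0. We want delta > 0 such that 0 < |y − 3| < delta implies |(-4y^3 + y^2 + 4y + 2) + 85| < eps.
(-4y^3 + y^2 + 4y + 2) + 85 = -4y^3 + y^2 + 4y + 87 = (y − 3)(-4y^2 - 11y - 29).
So |(-4y^3 + y^2 + 4y + 2) + 85| = |y − 3|·|-4y^2 - 11y - 29|.
Assume first that |y − 3| < 2, so |y| < 5. Then |-4y^2 - 11y - 29| ≤ 4·5^2 + 11·5 + 29 = 184.
Hence |(-4y^3 + y^2 + 4y + 2) + 85| ≤ 184|y − 3| < eps provided |y − 3| < eps/184.
Take delta = min(2, eps/184). Then 0 < |y − 3| < delta gives both |y − 3| < 2 and |y − 3| < eps/184, so |(-4y^3 + y^2 + 4y + 2) + 85| < eps.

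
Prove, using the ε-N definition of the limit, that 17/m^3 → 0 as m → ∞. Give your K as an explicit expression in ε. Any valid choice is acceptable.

Fix ε > 0. For m ≥ 1, |17/m^3 − 0| = 17/m^3.
17/m^3 < ε ⇔ m^3 > 17/ε ⇔ m > (17/ε)^{1/3}.
Take K = (17/ε)^{1/3}. Then m > K implies 17/m^3 < ε.

K = (17/ε)^{1/3}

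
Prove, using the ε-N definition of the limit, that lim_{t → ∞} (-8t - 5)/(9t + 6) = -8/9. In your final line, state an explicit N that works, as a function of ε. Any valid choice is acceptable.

Fix ε > 0. We seek N > 0 such that t > N implies |(-8t - 5)/(9t + 6) + 8/9| < ε.
(-8t - 5)/(9t + 6) + 8/9 = (9(-8t - 5) − (-8)(9t + 6)) / (9(9t + 6)) = 3/(9(9t + 6)).
For t > 0 we have 9t + 6 > 9t, so |(-8t - 5)/(9t + 6) + 8/9| = 3/(9(9t + 6)) < 3/(9·9t) = (1/27)/t.
Thus |(-8t - 5)/(9t + 6) + 8/9| < ε whenever t > (1/27)/ε.
Take N = (1/27)/ε. If t > N then |(-8t - 5)/(9t + 6) + 8/9| < (1/27)/t < ε.

N = (1/27)/ε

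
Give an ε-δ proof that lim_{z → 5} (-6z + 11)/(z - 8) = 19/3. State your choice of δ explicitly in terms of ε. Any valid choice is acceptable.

Fix ε > 0. We want δ > 0 with 0 < |z − 5| < δ ⇒ |(-6z + 11)/(z - 8) − (19/3)| < ε.
Combining over a common denominator, (-6z + 11)/(z - 8) − (19/3) = [(-6z + 11)·(-3) − (-19)·(z - 8)] / [(-3)·(z - 8)] = 37(z − 5) / ((-3)(z - 8)).
So |(-6z + 11)/(z - 8) − (19/3)| = 37|z − 5| / (3·|z − 8|).
Restrict δ ≤ 3/2. Then |z − 5| < 3/2 gives |z − 8| = |(z − 5) + (-3)| ≥ 3 − 3/2 = 3/2.
Hence |(-6z + 11)/(z - 8) − (19/3)| < 37|z − 5|/(3·(3/2)) = (74/9)|z − 5|, which is < ε once |z − 5| < (9/74)ε.
Take δ = min(3/2, (9/74)ε). Then 0 < |z − 5| < δ forces both bounds, so |(-6z + 11)/(z - 8) − (19/3)| < ε.

δ = min(3/2, (9/74)ε)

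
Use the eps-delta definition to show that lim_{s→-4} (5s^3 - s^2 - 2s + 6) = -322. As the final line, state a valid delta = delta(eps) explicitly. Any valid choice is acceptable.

delta = min(1, eps/312)

Let eps > 0 be given. We want delta > 0 such that 0 < |s + 4| < delta implies |(5s^3 - s^2 - 2s + 6) + 322| < eps.
(5s^3 - s^2 - 2s + 6) + 322 = 5s^3 - s^2 - 2s + 328 = (s + 4)(5s^2 - 21s + 82).
So |(5s^3 - s^2 - 2s + 6) + 322| = |s + 4|·|5s^2 - 21s + 82|.
Require delta ≤ 1. Then |s + 4| < 1 gives |s| < 5, and by the triangle inequality |5s^2 - 21s + 82| ≤ 5·5^2 + 21·5 + 82 = 312.
Hence |(5s^3 - s^2 - 2s + 6) + 322| ≤ 312|s + 4| < eps provided |s + 4| < eps/312.
Take delta = min(1, eps/312). Then 0 < |s + 4| < delta gives both |s + 4| < 1 and |s + 4| < eps/312, so |(5s^3 - s^2 - 2s + 6) + 322| < eps.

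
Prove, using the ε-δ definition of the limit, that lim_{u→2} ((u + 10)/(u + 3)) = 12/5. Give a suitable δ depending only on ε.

δ = min(5/2, (25/14)ε)

Fix ε > 0. We want δ > 0 with 0 < |u − 2| < δ ⇒ |(u + 10)/(u + 3) − (12/5)| < ε.
Combining over a common denominator, (u + 10)/(u + 3) − (12/5) = [(u + 10)·5 − 12·(u + 3)] / [5·(u + 3)] = -7(u − 2) / (5(u + 3)).
So |(u + 10)/(u + 3) − (12/5)| = 7|u − 2| / (5·|u + 3|).
Restrict δ ≤ 5/2. Then |u − 2| < 5/2 gives |u + 3| = |(u − 2) + 5| ≥ 5 − 5/2 = 5/2.
Hence |(u + 10)/(u + 3) − (12/5)| < 7|u − 2|/(5·(5/2)) = (14/25)|u − 2|, which is < ε once |u − 2| < (25/14)ε.
Take δ = min(5/2, (25/14)ε). Then 0 < |u − 2| < δ forces both bounds, so |(u + 10)/(u + 3) − (12/5)| < ε.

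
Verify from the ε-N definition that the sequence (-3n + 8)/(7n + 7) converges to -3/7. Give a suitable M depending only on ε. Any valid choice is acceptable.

M = (11/7)/ε

Let ε > 0 be given. For n ≥ 1, |(-3n + 8)/(7n + 7) + 3/7| = |77|/(7(7n + 7)) = 77/(7(7n + 7)).
Since 7n + 7 ≥ 7n for n ≥ 1, this is ≤ 77/(7·7n) = (11/7)/n.
So |(-3n + 8)/(7n + 7) + 3/7| < ε whenever n > (11/7)/ε.
Take M = (11/7)/ε. If n > M then |(-3n + 8)/(7n + 7) + 3/7| ≤ (11/7)/n < ε.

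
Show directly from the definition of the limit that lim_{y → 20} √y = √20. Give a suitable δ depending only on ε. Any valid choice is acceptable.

Fix ε > 0. We want δ > 0 such that 0 < |y − 20| < δ implies |√y − √20| < ε.
Rationalise: √y − √20 = (y − 20)/(√y + √20), so |√y − √20| = |y − 20|/(√y + √20).
Restrict δ ≤ 20 so that |y − 20| < 20 forces y > 0, and then √y + √20 > √20.
Hence |√y − √20| < |y − 20|/√20, which is < ε once |y − 20| < √20·ε.
Take δ = min(20, √20·ε). If 0 < |y − 20| < δ then y > 0 and |√y − √20| < |y − 20|/√20 < ε.

δ = min(20, √20·ε)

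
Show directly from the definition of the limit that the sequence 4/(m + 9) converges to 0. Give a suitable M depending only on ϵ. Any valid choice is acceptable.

M = 4/ϵ

Fix ϵ > 0. For m ≥ 1, |4/(m + 9) − 0| = 4/(m + 9) ≤ 4/m.
We need 4/m < ϵ, i.e. m > 4/ϵ.
Take M = 4/ϵ. If m > M then |4/(m + 9)| ≤ 4/m < ϵ.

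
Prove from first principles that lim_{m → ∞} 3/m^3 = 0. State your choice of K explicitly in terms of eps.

Let eps > 0 be given. For m ≥ 1, |3/m^3 − 0| = 3/m^3.
3/m^3 < eps ⇔ m^3 > 3/eps ⇔ m > (3/eps)^{1/3}.
Take K = (3/eps)^{1/3}. Then m > K implies 3/m^3 < eps.

K = (3/eps)^{1/3}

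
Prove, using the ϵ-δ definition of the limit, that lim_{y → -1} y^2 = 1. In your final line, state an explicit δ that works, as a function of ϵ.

Let ϵ > 0. We seek δ > 0 with 0 < |y + 1| < δ ⇒ |y^2 − 1| < ϵ.
Factor: y^2 − 1 = (y + 1)(y - 1), so |y^2 − 1| = |y + 1|·|y - 1|.
Impose δ ≤ 1 so that |y| < 2; then |y - 1| ≤ 3.
Hence |y^2 − 1| ≤ 3|y + 1|, which is < ϵ once |y + 1| < ϵ/3.
Take δ = min(1, ϵ/3). If 0 < |y + 1| < δ then both bounds hold and |y^2 − 1| ≤ 3|y + 1| < 3·(ϵ/3) = ϵ.

δ = min(1, ϵ/3)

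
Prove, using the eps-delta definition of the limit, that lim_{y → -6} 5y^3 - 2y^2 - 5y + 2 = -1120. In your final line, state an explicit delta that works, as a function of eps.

delta = min(1, eps/656)

Suppose eps > 0. We want delta > 0 such that 0 < |y + 6| < delta implies |(5y^3 - 2y^2 - 5y + 2) + 1120| < eps.
(5y^3 - 2y^2 - 5y + 2) + 1120 = 5y^3 - 2y^2 - 5y + 1122 = (y + 6)(5y^2 - 32y + 187).
So |(5y^3 - 2y^2 - 5y + 2) + 1120| = |y + 6|·|5y^2 - 32y + 187|.
Assume first that |y + 6| < 1, so |y| < 7. Then |5y^2 - 32y + 187| ≤ 5·7^2 + 32·7 + 187 = 656.
Hence |(5y^3 - 2y^2 - 5y + 2) + 1120| ≤ 656|y + 6| < eps provided |y + 6| < eps/656.
Take delta = min(1, eps/656). Then 0 < |y + 6| < delta gives both |y + 6| < 1 and |y + 6| < eps/656, so |(5y^3 - 2y^2 - 5y + 2) + 1120| < eps.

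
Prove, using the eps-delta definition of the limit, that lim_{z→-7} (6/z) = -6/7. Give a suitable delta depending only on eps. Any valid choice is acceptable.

Let eps > 0 be given. We seek delta > 0 such that 0 < |z + 7| < delta implies |6/z + 6/7| < eps.
|6/z + 6/7| = 6·|-7 − z|/(7·|z|) = 6|z + 7|/(7|z|).
Restrict delta ≤ 7/2. Then |z + 7| < 7/2 gives |z| > 7/2, so 7|z| > 49/2.
Then |6/z + 6/7| < 6|z + 7|/(49/2), which is < eps when |z + 7| < (49/12)eps.
Take delta = min(7/2, (49/12)eps). Then 0 < |z + 7| < delta gives both |z + 7| < 7/2 and |z + 7| < (49/12)eps, so |6/z + 6/7| < eps.

delta = min(7/2, (49/12)eps)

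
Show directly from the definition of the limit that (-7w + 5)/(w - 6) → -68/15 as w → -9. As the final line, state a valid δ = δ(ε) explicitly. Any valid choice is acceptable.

Suppose ε > 0. We want δ > 0 with 0 < |w + 9| < δ ⇒ |(-7w + 5)/(w - 6) + 68/15| < ε.
Combining over a common denominator, (-7w + 5)/(w - 6) + 68/15 = [(-7w + 5)·(-15) − 68·(w - 6)] / [(-15)·(w - 6)] = 37(w + 9) / ((-15)(w - 6)).
So |(-7w + 5)/(w - 6) + 68/15| = 37|w + 9| / (15·|w − 6|).
Restrict δ ≤ 15/2. Then |w + 9| < 15/2 gives |w − 6| = |(w + 9) + (-15)| ≥ 15 − 15/2 = 15/2.
Hence |(-7w + 5)/(w - 6) + 68/15| < 37|w + 9|/(15·(15/2)) = (74/225)|w + 9|, which is < ε once |w + 9| < (225/74)ε.
Take δ = min(15/2, (225/74)ε). Then 0 < |w + 9| < δ forces both bounds, so |(-7w + 5)/(w - 6) + 68/15| < ε.

δ = min(15/2, (225/74)ε)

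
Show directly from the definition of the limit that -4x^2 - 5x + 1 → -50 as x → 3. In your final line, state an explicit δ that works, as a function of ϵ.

Suppose ϵ > 0. We want δ > 0 such that 0 < |x − 3| < δ implies |(-4x^2 - 5x + 1) + 50| < ϵ.
(-4x^2 - 5x + 1) + 50 = -4x^2 - 5x + 51 = (x − 3)(-4x - 17).
So |(-4x^2 - 5x + 1) + 50| = |x − 3|·|-4x - 17|.
Require δ ≤ 2. Then |x − 3| < 2 gives |x| < 5, and by the triangle inequality |-4x - 17| ≤ 4·5 + 17 = 37.
Hence |(-4x^2 - 5x + 1) + 50| ≤ 37|x − 3| < ϵ provided |x − 3| < ϵ/37.
Choosing δ = min(2, ϵ/37) ensures both conditions, hence |(-4x^2 - 5x + 1) + 50| < ϵ.

δ = min(2, ϵ/37)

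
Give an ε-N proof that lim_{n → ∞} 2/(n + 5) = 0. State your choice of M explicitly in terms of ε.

M = 2/ε

Suppose ε > 0. For n ≥ 1, |2/(n + 5) − 0| = 2/(n + 5) ≤ 2/n.
We need 2/n < ε, i.e. n > 2/ε.
Take M = 2/ε. If n > M then |2/(n + 5)| ≤ 2/n < ε.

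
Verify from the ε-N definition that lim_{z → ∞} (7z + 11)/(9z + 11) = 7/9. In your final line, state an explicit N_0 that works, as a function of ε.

Fix ε > 0. We seek N_0 > 0 such that z > N_0 implies |(7z + 11)/(9z + 11) − (7/9)| < ε.
(7z + 11)/(9z + 11) − (7/9) = (9(7z + 11) − 7(9z + 11)) / (9(9z + 11)) = 22/(9(9z + 11)).
For z > 0 we have 9z + 11 > 9z, so |(7z + 11)/(9z + 11) − (7/9)| = 22/(9(9z + 11)) < 22/(9·9z) = (22/81)/z.
Thus |(7z + 11)/(9z + 11) − (7/9)| < ε whenever z > (22/81)/ε.
Take N_0 = (22/81)/ε. If z > N_0 then |(7z + 11)/(9z + 11) − (7/9)| < (22/81)/z < ε.

N_0 = (22/81)/ε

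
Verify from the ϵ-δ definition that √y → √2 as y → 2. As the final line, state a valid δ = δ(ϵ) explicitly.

Let ϵ > 0. We want δ > 0 such that 0 < |y − 2| < δ implies |√y − √2| < ϵ.
Multiplying by the conjugate, |√y − √2| = |y − 2|/(√y + √2).
Restrict δ ≤ 2 so that |y − 2| < 2 forces y > 0, and then √y + √2 > √2.
Hence |√y − √2| < |y − 2|/√2, which is < ϵ once |y − 2| < √2·ϵ.
Take δ = min(2, √2·ϵ). If 0 < |y − 2| < δ then y > 0 and |√y − √2| < |y − 2|/√2 < ϵ.

δ = min(2, √2·ϵ)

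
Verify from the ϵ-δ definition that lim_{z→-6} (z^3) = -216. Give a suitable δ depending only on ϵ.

δ = min(1, ϵ/127)

Fix ϵ > 0. We seek δ > 0 with 0 < |z + 6| < δ ⇒ |z^3 + 216| < ϵ.
Factor: z^3 + 216 = (z + 6)(z^2 - 6z + 36), so |z^3 + 216| = |z + 6|·|z^2 - 6z + 36|.
Impose δ ≤ 1 so that |z| < 7; then |z^2 - 6z + 36| ≤ 127.
Hence |z^3 + 216| ≤ 127|z + 6|, which is < ϵ once |z + 6| < ϵ/127.
Take δ = min(1, ϵ/127). If 0 < |z + 6| < δ then both bounds hold and |z^3 + 216| ≤ 127|z + 6| < 127·(ϵ/127) = ϵ.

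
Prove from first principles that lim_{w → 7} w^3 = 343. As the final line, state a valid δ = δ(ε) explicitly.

Suppose ε > 0. We seek δ > 0 with 0 < |w − 7| < δ ⇒ |w^3 − 343| < ε.
Factor: w^3 − 343 = (w − 7)(w^2 + 7w + 49), so |w^3 − 343| = |w − 7|·|w^2 + 7w + 49|.
Restrict δ ≤ 1. Then |w − 7| < 1 gives |w| < 8, so by the triangle inequality |w^2 + 7w + 49| ≤ 8^2 + 7·8 + 49 = 169.
Hence |w^3 − 343| ≤ 169|w − 7|, which is < ε once |w − 7| < ε/169.
Take δ = min(1, ε/169). If 0 < |w − 7| < δ then both bounds hold and |w^3 − 343| ≤ 169|w − 7| < 169·(ε/169) = ε.

δ = min(1, ε/169)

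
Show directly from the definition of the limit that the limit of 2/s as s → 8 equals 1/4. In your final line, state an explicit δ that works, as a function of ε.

δ = min(4, 16ε)

Let ε > 0 be given. We seek δ > 0 such that 0 < |s − 8| < δ implies |2/s − (1/4)| < ε.
|2/s − (1/4)| = 2·|8 − s|/(8·|s|) = 2|s − 8|/(8|s|).
Require δ ≤ 4 so that |s| > 8 − 4 = 4, hence 8|s| > 32.
Then |2/s − (1/4)| < 2|s − 8|/32, which is < ε when |s − 8| < 16ε.
Take δ = min(4, 16ε). Then 0 < |s − 8| < δ gives both |s − 8| < 4 and |s − 8| < 16ε, so |2/s − (1/4)| < ε.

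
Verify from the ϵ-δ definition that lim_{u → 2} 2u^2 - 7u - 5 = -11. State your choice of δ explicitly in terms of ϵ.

δ = min(1, ϵ/9)

Let ϵ > 0. We want δ > 0 such that 0 < |u − 2| < δ implies |(2u^2 - 7u - 5) + 11| < ϵ.
(2u^2 - 7u - 5) + 11 = 2u^2 - 7u + 6 = (u − 2)(2u - 3).
So |(2u^2 - 7u - 5) + 11| = |u − 2|·|2u - 3|.
Require δ ≤ 1. Then |u − 2| < 1 gives |u| < 3, and by the triangle inequality |2u - 3| ≤ 2·3 + 3 = 9.
Hence |(2u^2 - 7u - 5) + 11| ≤ 9|u − 2| < ϵ provided |u − 2| < ϵ/9.
Take δ = min(1, ϵ/9). Then 0 < |u − 2| < δ gives both |u − 2| < 1 and |u − 2| < ϵ/9, so |(2u^2 - 7u - 5) + 11| < ϵ.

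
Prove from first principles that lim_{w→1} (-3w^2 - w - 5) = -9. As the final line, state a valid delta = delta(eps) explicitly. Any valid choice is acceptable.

delta = min(2, eps/13)

Let eps > 0 be given. We want delta > 0 such that 0 < |w − 1| < delta implies |(-3w^2 - w - 5) + 9| < eps.
(-3w^2 - w - 5) + 9 = -3w^2 - w + 4 = (w − 1)(-3w - 4).
So |(-3w^2 - w - 5) + 9| = |w − 1|·|-3w - 4|.
Assume first that |w − 1| < 2, so |w| < 3. Then |-3w - 4| ≤ 3·3 + 4 = 13.
Hence |(-3w^2 - w - 5) + 9| ≤ 13|w − 1| < eps provided |w − 1| < eps/13.
Choosing delta = min(2, eps/13) ensures both conditions, hence |(-3w^2 - w - 5) + 9| < eps.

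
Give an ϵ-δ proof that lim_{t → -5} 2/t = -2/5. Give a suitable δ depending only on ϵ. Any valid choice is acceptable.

δ = min(5/2, (25/4)ϵ)

Let ϵ > 0. We seek δ > 0 such that 0 < |t + 5| < δ implies |2/t + 2/5| < ϵ.
|2/t + 2/5| = 2·|-5 − t|/(5·|t|) = 2|t + 5|/(5|t|).
Require δ ≤ 5/2 so that |t| > 5 − 5/2 = 5/2, hence 5|t| > 25/2.
Then |2/t + 2/5| < 2|t + 5|/(25/2), which is < ϵ when |t + 5| < (25/4)ϵ.
Take δ = min(5/2, (25/4)ϵ). Then 0 < |t + 5| < δ gives both |t + 5| < 5/2 and |t + 5| < (25/4)ϵ, so |2/t + 2/5| < ϵ.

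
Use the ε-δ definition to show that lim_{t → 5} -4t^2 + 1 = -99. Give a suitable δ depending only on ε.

δ = min(2, ε/48)

Suppose ε > 0. We want δ > 0 such that 0 < |t − 5| < δ implies |(-4t^2 + 1) + 99| < ε.
(-4t^2 + 1) + 99 = -4t^2 + 100 = (t − 5)(-4t - 20).
So |(-4t^2 + 1) + 99| = |t − 5|·|-4t - 20|.
Require δ ≤ 2. Then |t − 5| < 2 gives |t| < 7, and by the triangle inequality |-4t - 20| ≤ 4·7 + 20 = 48.
Hence |(-4t^2 + 1) + 99| ≤ 48|t − 5| < ε provided |t − 5| < ε/48.
Take δ = min(2, ε/48). Then 0 < |t − 5| < δ gives both |t − 5| < 2 and |t − 5| < ε/48, so |(-4t^2 + 1) + 99| < ε.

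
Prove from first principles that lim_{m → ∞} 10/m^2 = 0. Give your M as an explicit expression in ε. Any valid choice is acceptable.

Suppose ε > 0. For m ≥ 1, |10/m^2 − 0| = 10/m^2.
10/m^2 < ε ⇔ m^2 > 10/ε ⇔ m > (10/ε)^{1/2}.
Take M = (10/ε)^{1/2}. Then m > M implies 10/m^2 < ε.

M = (10/ε)^{1/2}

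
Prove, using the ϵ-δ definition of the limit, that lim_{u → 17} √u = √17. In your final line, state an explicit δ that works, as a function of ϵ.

Fix ϵ > 0. We want δ > 0 such that 0 < |u − 17| < δ implies |√u − √17| < ϵ.
Rationalise: √u − √17 = (u − 17)/(√u + √17), so |√u − √17| = |u − 17|/(√u + √17).
Restrict δ ≤ 17 so that |u − 17| < 17 forces u > 0, and then √u + √17 > √17.
Hence |√u − √17| < |u − 17|/√17, which is < ϵ once |u − 17| < √17·ϵ.
Take δ = min(17, √17·ϵ). If 0 < |u − 17| < δ then u > 0 and |√u − √17| < |u − 17|/√17 < ϵ.

δ = min(17, √17·ϵ)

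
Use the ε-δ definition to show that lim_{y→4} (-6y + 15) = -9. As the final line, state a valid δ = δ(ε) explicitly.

δ = ε/6

Suppose ε > 0. We need δ > 0 so that 0 < |y − 4| < δ implies |(-6y + 15) + 9| < ε.
|(-6y + 15) + 9| = |-6y + 24| = 6|y − 4|.
Thus it suffices that |y − 4| < ε/6.
Choosing δ = ε/6 gives |(-6y + 15) + 9| = 6|y − 4| < ε whenever |y − 4| < δ.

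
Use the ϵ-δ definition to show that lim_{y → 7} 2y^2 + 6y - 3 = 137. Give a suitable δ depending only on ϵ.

Let ϵ > 0 be given. We want δ > 0 such that 0 < |y − 7| < δ implies |(2y^2 + 6y - 3) − 137| < ϵ.
(2y^2 + 6y - 3) − 137 = 2y^2 + 6y - 140 = (y − 7)(2y + 20).
So |(2y^2 + 6y - 3) − 137| = |y − 7|·|2y + 20|.
Assume first that |y − 7| < 1, so |y| < 8. Then |2y + 20| ≤ 2·8 + 20 = 36.
Hence |(2y^2 + 6y - 3) − 137| ≤ 36|y − 7| < ϵ provided |y − 7| < ϵ/36.
Take δ = min(1, ϵ/36). Then 0 < |y − 7| < δ gives both |y − 7| < 1 and |y − 7| < ϵ/36, so |(2y^2 + 6y - 3) − 137| < ϵ.

δ = min(1, ϵ/36)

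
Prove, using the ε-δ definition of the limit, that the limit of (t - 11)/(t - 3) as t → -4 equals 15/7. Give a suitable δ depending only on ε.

δ = min(7/2, (49/16)ε)

Suppose ε > 0. We want δ > 0 with 0 < |t + 4| < δ ⇒ |(t - 11)/(t - 3) − (15/7)| < ε.
Combining over a common denominator, (t - 11)/(t - 3) − (15/7) = [(t - 11)·(-7) − (-15)·(t - 3)] / [(-7)·(t - 3)] = 8(t + 4) / ((-7)(t - 3)).
So |(t - 11)/(t - 3) − (15/7)| = 8|t + 4| / (7·|t − 3|).
Restrict δ ≤ 7/2. Then |t + 4| < 7/2 gives |t − 3| = |(t + 4) + (-7)| ≥ 7 − 7/2 = 7/2.
Hence |(t - 11)/(t - 3) − (15/7)| < 8|t + 4|/(7·(7/2)) = (16/49)|t + 4|, which is < ε once |t + 4| < (49/16)ε.
Take δ = min(7/2, (49/16)ε). Then 0 < |t + 4| < δ forces both bounds, so |(t - 11)/(t - 3) − (15/7)| < ε.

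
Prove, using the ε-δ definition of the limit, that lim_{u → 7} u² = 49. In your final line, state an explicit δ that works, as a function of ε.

δ = min(1, ε/15)

Let ε > 0 be given. We seek δ > 0 with 0 < |u − 7| < δ ⇒ |u² − 49| < ε.
Factor: u² − 49 = (u − 7)(u + 7), so |u² − 49| = |u − 7|·|u + 7|.
Impose δ ≤ 1 so that |u| < 8; then |u + 7| ≤ 15.
Hence |u² − 49| ≤ 15|u − 7|, which is < ε once |u − 7| < ε/15.
Take δ = min(1, ε/15). If 0 < |u − 7| < δ then both bounds hold and |u² − 49| ≤ 15|u − 7| < 15·(ε/15) = ε.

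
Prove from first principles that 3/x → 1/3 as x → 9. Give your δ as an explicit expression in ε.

δ = min(9/2, (27/2)ε)

Let ε > 0 be given. We seek δ > 0 such that 0 < |x − 9| < δ implies |3/x − (1/3)| < ε.
|3/x − (1/3)| = 3·|9 − x|/(9·|x|) = 3|x − 9|/(9|x|).
Restrict δ ≤ 9/2. Then |x − 9| < 9/2 gives |x| > 9/2, so 9|x| > 81/2.
Then |3/x − (1/3)| < 3|x − 9|/(81/2), which is < ε when |x − 9| < (27/2)ε.
Take δ = min(9/2, (27/2)ε). Then 0 < |x − 9| < δ gives both |x − 9| < 9/2 and |x − 9| < (27/2)ε, so |3/x − (1/3)| < ε.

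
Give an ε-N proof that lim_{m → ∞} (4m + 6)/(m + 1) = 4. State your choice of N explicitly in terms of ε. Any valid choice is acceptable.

Let ε > 0. For m ≥ 1, |(4m + 6)/(m + 1) − 4| = |2|/((m + 1)) = 2/((m + 1)).
Since m + 1 ≥ m for m ≥ 1, this is ≤ 2/(m) = 2/m.
So |(4m + 6)/(m + 1) − 4| < ε whenever m > 2/ε.
Take N = 2/ε. If m > N then |(4m + 6)/(m + 1) − 4| ≤ 2/m < ε.

N = 2/ε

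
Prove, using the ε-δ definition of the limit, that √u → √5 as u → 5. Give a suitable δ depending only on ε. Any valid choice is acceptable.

Let ε > 0 be given. We want δ > 0 such that 0 < |u − 5| < δ implies |√u − √5| < ε.
Multiplying by the conjugate, |√u − √5| = |u − 5|/(√u + √5).
Restrict δ ≤ 5 so that |u − 5| < 5 forces u > 0, and then √u + √5 > √5.
Hence |√u − √5| < |u − 5|/√5, which is < ε once |u − 5| < √5·ε.
Take δ = min(5, √5·ε). If 0 < |u − 5| < δ then u > 0 and |√u − √5| < |u − 5|/√5 < ε.

δ = min(5, √5·ε)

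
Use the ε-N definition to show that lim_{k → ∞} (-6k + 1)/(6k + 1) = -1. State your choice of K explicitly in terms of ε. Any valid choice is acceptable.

K = (1/3)/ε

Fix ε > 0. For k ≥ 1, |(-6k + 1)/(6k + 1) + 1| = |12|/(6(6k + 1)) = 12/(6(6k + 1)).
Since 6k + 1 ≥ 6k for k ≥ 1, this is ≤ 12/(6·6k) = (1/3)/k.
So |(-6k + 1)/(6k + 1) + 1| < ε whenever k > (1/3)/ε.
Take K = (1/3)/ε. If k > K then |(-6k + 1)/(6k + 1) + 1| ≤ (1/3)/k < ε.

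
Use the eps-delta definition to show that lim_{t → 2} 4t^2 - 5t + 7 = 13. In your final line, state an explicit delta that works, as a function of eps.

Let eps > 0. We want delta > 0 such that 0 < |t − 2| < delta implies |(4t^2 - 5t + 7) − 13| < eps.
(4t^2 - 5t + 7) − 13 = 4t^2 - 5t - 6 = (t − 2)(4t + 3).
So |(4t^2 - 5t + 7) − 13| = |t − 2|·|4t + 3|.
Require delta ≤ 2. Then |t − 2| < 2 gives |t| < 4, and by the triangle inequality |4t + 3| ≤ 4·4 + 3 = 19.
Hence |(4t^2 - 5t + 7) − 13| ≤ 19|t − 2| < eps provided |t − 2| < eps/19.
Choosing delta = min(2, eps/19) ensures both conditions, hence |(4t^2 - 5t + 7) − 13| < eps.

delta = min(2, eps/19)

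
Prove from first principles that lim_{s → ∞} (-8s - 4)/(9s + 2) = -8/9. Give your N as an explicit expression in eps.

Fix eps > 0. We seek N > 0 such that s > N implies |(-8s - 4)/(9s + 2) + 8/9| < eps.
(-8s - 4)/(9s + 2) + 8/9 = (9(-8s - 4) − (-8)(9s + 2)) / (9(9s + 2)) = -20/(9(9s + 2)).
For s > 0 we have 9s + 2 > 9s, so |(-8s - 4)/(9s + 2) + 8/9| = 20/(9(9s + 2)) < 20/(9·9s) = (20/81)/s.
Thus |(-8s - 4)/(9s + 2) + 8/9| < eps whenever s > (20/81)/eps.
Take N = (20/81)/eps. If s > N then |(-8s - 4)/(9s + 2) + 8/9| < (20/81)/s < eps.

N = (20/81)/eps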